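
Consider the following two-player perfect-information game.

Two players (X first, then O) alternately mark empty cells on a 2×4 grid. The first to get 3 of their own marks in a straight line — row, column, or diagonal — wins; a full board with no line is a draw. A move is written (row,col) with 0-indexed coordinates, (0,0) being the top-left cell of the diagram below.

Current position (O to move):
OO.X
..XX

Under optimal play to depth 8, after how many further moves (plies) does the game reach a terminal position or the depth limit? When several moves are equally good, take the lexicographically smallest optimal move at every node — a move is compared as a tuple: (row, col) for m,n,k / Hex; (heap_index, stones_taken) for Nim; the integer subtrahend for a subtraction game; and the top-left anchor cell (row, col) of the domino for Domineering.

[OO.X/..XX] O move#1: (0,2):+1/OOOX/..XX*, (1,0):-1/OO.X/O.XX, (1,1):+0/OO.X/.OXX
[OOOX/..XX] end (terminal -1, X#2); searched OO.X/..XX to 8

PV length from [OO.X/..XX]: 1 ply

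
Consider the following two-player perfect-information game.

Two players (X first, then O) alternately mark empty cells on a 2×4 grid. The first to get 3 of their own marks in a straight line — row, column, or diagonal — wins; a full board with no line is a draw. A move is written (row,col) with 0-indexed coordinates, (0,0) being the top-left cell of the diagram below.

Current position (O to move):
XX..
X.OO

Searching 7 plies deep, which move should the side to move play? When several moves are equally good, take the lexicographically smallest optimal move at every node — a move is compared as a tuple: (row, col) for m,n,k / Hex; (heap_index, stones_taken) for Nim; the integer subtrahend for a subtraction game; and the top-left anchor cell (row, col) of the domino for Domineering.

O's best at [XX../X.OO]: (1,1)

p1 O@[XX../X.OO]: (0,2)[XXO./X.OO]+0 (0,3)[XX.O/X.OO]-1 (1,1)[XX../XOOO]+1*
p2 X@[XX../XOOO] terminal -1; root [XX../X.OO] d7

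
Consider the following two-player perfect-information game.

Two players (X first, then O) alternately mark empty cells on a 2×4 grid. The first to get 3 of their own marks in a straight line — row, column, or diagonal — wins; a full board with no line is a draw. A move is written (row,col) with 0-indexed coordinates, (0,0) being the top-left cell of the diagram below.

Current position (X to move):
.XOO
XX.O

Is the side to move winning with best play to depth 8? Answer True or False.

X winning at [.XOO/XX.O]: True

[.XOO/XX.O] X move#1: (0,0):+0/XXOO/XX.O, (1,2):+1/.XOO/XXXO*
[.XOO/XXXO] end (terminal -1, O#2); searched .XOO/XX.O to 8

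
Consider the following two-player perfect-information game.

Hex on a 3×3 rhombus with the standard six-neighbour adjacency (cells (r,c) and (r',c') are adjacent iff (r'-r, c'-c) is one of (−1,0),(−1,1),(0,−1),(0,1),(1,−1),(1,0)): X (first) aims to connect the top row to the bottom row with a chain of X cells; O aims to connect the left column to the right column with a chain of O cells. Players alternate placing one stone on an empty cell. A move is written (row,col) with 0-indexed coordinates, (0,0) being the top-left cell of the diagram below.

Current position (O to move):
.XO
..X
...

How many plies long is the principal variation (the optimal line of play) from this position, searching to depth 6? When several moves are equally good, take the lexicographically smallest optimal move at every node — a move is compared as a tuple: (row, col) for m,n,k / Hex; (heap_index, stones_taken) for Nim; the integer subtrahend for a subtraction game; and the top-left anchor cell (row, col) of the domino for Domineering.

ply 1, O at .XO/..X/... | (0,0)=-1→OXO/..X/...; (1,0)=-1→.XO/O.X/...; (1,1)=+1→.XO/.OX/...*; (2,0)=-1→.XO/..X/O..; (2,1)=-1→.XO/..X/.O.; (2,2)=-1→.XO/..X/..O
ply 2, X at .XO/.OX/... | (0,0)=-1→XXO/.OX/...*; (1,0)=-1→.XO/XOX/...; (2,0)=-1→.XO/.OX/X..; (2,1)=-1→.XO/.OX/.X.; (2,2)=-1→.XO/.OX/..X
ply 3, O at XXO/.OX/... | (1,0)=+1→XXO/OOX/...*; (2,0)=+1→XXO/.OX/O..; (2,1)=+1→XXO/.OX/.O.; (2,2)=+1→XXO/.OX/..O
ply 4: XXO/OOX/... is terminal -1 (X); from .XO/..X/... depth 6

PV length from [.XO/..X/...]: 3 plies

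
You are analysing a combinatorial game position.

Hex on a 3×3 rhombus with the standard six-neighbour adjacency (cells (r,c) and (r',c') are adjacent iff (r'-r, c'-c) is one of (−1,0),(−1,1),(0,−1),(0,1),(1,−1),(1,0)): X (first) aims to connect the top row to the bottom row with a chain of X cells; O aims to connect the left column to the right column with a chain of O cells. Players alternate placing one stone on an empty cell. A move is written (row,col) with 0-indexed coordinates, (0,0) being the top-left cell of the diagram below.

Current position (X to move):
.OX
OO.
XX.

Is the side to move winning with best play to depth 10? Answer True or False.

X winning at [.OX/OO./XX.]: True

[.OX/OO./XX.] X move#1: (0,0):-1/XOX/OO./XX., (1,2):+1/.OX/OOX/XX.*, (2,2):-1/.OX/OO./XXX
[.OX/OOX/XX.] end (terminal -1, O#2); searched .OX/OO./XX. to 10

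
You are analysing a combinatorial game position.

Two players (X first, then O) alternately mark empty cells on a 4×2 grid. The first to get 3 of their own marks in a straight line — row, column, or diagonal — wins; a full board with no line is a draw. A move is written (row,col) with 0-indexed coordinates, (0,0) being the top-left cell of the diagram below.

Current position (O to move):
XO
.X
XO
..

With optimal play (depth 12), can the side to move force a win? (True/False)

O winning at [XO/.X/XO/..]: False

[XO/.X/XO/..] O move#1: (1,0):+0/XO/OX/XO/..*, (3,0):-1/XO/.X/XO/O., (3,1):-1/XO/.X/XO/.O
[XO/OX/XO/..] X move#2: (3,0):+0/XO/OX/XO/X.*, (3,1):+0/XO/OX/XO/.X
[XO/OX/XO/X.] O move#3: (3,1):+0/XO/OX/XO/XO*
[XO/OX/XO/XO] end (terminal +0, X#4); searched XO/.X/XO/.. to 12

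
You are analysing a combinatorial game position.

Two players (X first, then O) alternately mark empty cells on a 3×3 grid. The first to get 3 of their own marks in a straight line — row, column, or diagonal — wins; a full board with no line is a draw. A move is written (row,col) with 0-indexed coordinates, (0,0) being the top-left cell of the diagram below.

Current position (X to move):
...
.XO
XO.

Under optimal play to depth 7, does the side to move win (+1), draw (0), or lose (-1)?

value(.../.XO/XO., X) = +1

ply 1, X at .../.XO/XO. | (0,0)=+1→X../.XO/XO.*; (0,1)=+0→.X./.XO/XO.; (0,2)=+1→..X/.XO/XO.; (1,0)=+1→.../XXO/XO.; (2,2)=+1→.../.XO/XOX
ply 2, O at X../.XO/XO. | (0,1)=-1→XO./.XO/XO.*; (0,2)=-1→X.O/.XO/XO.; (1,0)=-1→X../OXO/XO.; (2,2)=-1→X../.XO/XOO
ply 3, X at XO./.XO/XO. | (0,2)=+1→XOX/.XO/XO.*; (1,0)=+1→XO./XXO/XO.; (2,2)=+1→XO./.XO/XOX
ply 4: XOX/.XO/XO. is terminal -1 (O); from .../.XO/XO. depth 7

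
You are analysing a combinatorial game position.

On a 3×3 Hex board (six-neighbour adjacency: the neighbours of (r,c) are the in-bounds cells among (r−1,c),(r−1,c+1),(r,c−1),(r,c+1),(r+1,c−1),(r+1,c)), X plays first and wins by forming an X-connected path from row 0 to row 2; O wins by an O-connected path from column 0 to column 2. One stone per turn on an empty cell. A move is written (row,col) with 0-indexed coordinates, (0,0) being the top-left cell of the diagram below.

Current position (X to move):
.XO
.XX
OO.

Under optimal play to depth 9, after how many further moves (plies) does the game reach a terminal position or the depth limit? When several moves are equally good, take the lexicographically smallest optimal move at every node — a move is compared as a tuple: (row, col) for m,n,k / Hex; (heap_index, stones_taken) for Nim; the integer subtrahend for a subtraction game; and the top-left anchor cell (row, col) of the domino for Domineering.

p1 X@[.XO/.XX/OO.]: (0,0)[XXO/.XX/OO.]-1 (1,0)[.XO/XXX/OO.]-1 (2,2)[.XO/.XX/OOX]+1*
p2 O@[.XO/.XX/OOX] terminal -1; root [.XO/.XX/OO.] d9

PV length from [.XO/.XX/OO.]: 1 ply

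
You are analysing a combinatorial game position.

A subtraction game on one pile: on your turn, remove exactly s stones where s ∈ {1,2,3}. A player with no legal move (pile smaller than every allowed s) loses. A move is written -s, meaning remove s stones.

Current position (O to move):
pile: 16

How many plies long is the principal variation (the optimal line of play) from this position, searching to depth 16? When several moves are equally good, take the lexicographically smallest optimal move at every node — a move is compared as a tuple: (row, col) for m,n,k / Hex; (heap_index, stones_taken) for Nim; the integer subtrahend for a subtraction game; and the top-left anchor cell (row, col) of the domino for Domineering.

PV length from [16]: 8 plies

ply 1, O at 16 | -1=-1→15*; -2=-1→14; -3=-1→13
ply 2, X at 15 | -1=-1→14; -2=-1→13; -3=+1→12*
ply 3, O at 12 | -1=-1→11*; -2=-1→10; -3=-1→9
ply 4, X at 11 | -1=-1→10; -2=-1→9; -3=+1→8*
ply 5, O at 8 | -1=-1→7*; -2=-1→6; -3=-1→5
ply 6, X at 7 | -1=-1→6; -2=-1→5; -3=+1→4*
ply 7, O at 4 | -1=-1→3*; -2=-1→2; -3=-1→1
ply 8, X at 3 | -1=-1→2; -2=-1→1; -3=+1→0*
ply 9: 0 is terminal -1 (O); from 16 depth 16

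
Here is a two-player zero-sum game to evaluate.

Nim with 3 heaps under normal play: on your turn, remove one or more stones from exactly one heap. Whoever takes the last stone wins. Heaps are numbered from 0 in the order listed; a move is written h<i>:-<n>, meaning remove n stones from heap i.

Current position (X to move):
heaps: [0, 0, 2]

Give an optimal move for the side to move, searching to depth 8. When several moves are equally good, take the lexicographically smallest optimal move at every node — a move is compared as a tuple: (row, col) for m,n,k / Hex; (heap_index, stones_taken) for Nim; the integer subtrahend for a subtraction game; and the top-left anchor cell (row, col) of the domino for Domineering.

p1 X@[(0,0,2)]: h2:-1[(0,0,1)]-1 h2:-2[(0,0,0)]+1*
p2 O@[(0,0,0)] terminal -1; root [(0,0,2)] d8

X's best at [(0,0,2)]: h2:-2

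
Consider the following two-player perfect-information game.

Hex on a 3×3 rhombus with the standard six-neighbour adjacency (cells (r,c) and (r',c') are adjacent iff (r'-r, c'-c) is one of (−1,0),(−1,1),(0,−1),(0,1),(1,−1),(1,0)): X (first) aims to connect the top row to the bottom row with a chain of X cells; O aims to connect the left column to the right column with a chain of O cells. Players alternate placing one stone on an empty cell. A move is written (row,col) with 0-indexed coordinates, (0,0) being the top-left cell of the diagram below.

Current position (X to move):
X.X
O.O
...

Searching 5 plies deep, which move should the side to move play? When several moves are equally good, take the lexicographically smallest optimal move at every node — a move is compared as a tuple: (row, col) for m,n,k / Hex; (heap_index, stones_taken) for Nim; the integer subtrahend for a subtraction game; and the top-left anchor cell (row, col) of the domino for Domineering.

[X.X/O.O/...] X move#1: (0,1):-1/XXX/O.O/..., (1,1):+1/X.X/OXO/...*, (2,0):-1/X.X/O.O/X.., (2,1):-1/X.X/O.O/.X., (2,2):-1/X.X/O.O/..X
[X.X/OXO/...] O move#2: (0,1):-1/XOX/OXO/...*, (2,0):-1/X.X/OXO/O.., (2,1):-1/X.X/OXO/.O., (2,2):-1/X.X/OXO/..O
[XOX/OXO/...] X move#3: (2,0):+1/XOX/OXO/X..*, (2,1):+1/XOX/OXO/.X., (2,2):+1/XOX/OXO/..X
[XOX/OXO/X..] end (terminal -1, O#4); searched X.X/O.O/... to 5

X's best at [X.X/O.O/...]: (1,1)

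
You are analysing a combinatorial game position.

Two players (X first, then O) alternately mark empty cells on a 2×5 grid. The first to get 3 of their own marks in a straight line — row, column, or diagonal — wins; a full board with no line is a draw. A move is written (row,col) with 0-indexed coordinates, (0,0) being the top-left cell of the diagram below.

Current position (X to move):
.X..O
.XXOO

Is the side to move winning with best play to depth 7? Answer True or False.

p1 X@[.X..O/.XXOO]: (0,0)[XX..O/.XXOO]+1* (0,2)[.XX.O/.XXOO]+1 (0,3)[.X.XO/.XXOO]+1 (1,0)[.X..O/XXXOO]+1
p2 O@[XX..O/.XXOO]: (0,2)[XXO.O/.XXOO]-1* (0,3)[XX.OO/.XXOO]-1 (1,0)[XX..O/OXXOO]-1
p3 X@[XXO.O/.XXOO]: (0,3)[XXOXO/.XXOO]+0 (1,0)[XXO.O/XXXOO]+1*
p4 O@[XXO.O/XXXOO] terminal -1; root [.X..O/.XXOO] d7

X winning at [.X..O/.XXOO]: True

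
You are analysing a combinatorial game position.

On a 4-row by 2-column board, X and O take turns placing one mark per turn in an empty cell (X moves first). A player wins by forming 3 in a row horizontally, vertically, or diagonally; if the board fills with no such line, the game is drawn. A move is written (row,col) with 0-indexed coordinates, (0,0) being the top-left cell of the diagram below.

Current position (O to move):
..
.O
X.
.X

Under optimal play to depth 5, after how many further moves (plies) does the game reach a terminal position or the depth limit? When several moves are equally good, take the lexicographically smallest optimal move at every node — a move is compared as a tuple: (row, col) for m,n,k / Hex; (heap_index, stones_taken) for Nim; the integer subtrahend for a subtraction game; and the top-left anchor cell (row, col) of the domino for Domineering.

PV length from [../.O/X./.X]: 5 plies

[../.O/X./.X] O move#1: (0,0):+0/O./.O/X./.X*, (0,1):+0/.O/.O/X./.X, (1,0):+0/../OO/X./.X, (2,1):+0/../.O/XO/.X, (3,0):+0/../.O/X./OX
[O./.O/X./.X] X move#2: (0,1):+0/OX/.O/X./.X*, (1,0):+0/O./XO/X./.X, (2,1):+0/O./.O/XX/.X, (3,0):+0/O./.O/X./XX
[OX/.O/X./.X] O move#3: (1,0):+0/OX/OO/X./.X*, (2,1):+0/OX/.O/XO/.X, (3,0):+0/OX/.O/X./OX
[OX/OO/X./.X] X move#4: (2,1):+0/OX/OO/XX/.X*, (3,0):+0/OX/OO/X./XX
[OX/OO/XX/.X] O move#5: (3,0):+0/OX/OO/XX/OX*
[OX/OO/XX/OX] end (terminal +0, X#6); searched ../.O/X./.X to 5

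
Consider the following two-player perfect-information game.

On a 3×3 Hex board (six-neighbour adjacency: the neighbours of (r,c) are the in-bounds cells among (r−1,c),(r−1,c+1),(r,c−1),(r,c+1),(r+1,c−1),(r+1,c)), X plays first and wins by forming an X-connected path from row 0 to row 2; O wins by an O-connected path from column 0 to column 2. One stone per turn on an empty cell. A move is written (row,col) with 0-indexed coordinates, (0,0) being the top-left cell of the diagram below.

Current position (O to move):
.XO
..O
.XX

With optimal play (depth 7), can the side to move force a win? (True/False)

O winning at [.XO/..O/.XX]: True

[.XO/..O/.XX] O move#1: (0,0):-1/OXO/..O/.XX, (1,0):-1/.XO/O.O/.XX, (1,1):+1/.XO/.OO/.XX*, (2,0):-1/.XO/..O/OXX
[.XO/.OO/.XX] X move#2: (0,0):-1/XXO/.OO/.XX*, (1,0):-1/.XO/XOO/.XX, (2,0):-1/.XO/.OO/XXX
[XXO/.OO/.XX] O move#3: (1,0):+1/XXO/OOO/.XX*, (2,0):+1/XXO/.OO/OXX
[XXO/OOO/.XX] end (terminal -1, X#4); searched .XO/..O/.XX to 7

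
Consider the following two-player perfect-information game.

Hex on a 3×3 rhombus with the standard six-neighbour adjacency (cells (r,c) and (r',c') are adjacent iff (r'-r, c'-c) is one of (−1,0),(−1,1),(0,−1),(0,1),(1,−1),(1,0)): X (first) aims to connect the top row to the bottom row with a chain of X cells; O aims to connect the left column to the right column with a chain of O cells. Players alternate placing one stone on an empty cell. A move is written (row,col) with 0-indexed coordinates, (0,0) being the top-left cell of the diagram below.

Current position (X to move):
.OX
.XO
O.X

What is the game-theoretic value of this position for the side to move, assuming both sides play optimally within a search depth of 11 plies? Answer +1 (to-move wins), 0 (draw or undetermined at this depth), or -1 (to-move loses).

p1 X@[.OX/.XO/O.X]: (0,0)[XOX/.XO/O.X]-1 (1,0)[.OX/XXO/O.X]-1 (2,1)[.OX/.XO/OXX]+1*
p2 O@[.OX/.XO/OXX] terminal -1; root [.OX/.XO/O.X] d11

value(.OX/.XO/O.X, X) = +1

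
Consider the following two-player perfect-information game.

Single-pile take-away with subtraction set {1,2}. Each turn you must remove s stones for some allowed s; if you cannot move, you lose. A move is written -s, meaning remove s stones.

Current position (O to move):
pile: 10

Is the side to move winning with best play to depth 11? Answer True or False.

O winning at [10]: True

ply 1, O at 10 | -1=+1→9*; -2=-1→8
ply 2, X at 9 | -1=-1→8*; -2=-1→7
ply 3, O at 8 | -1=-1→7; -2=+1→6*
ply 4, X at 6 | -1=-1→5*; -2=-1→4
ply 5, O at 5 | -1=-1→4; -2=+1→3*
ply 6, X at 3 | -1=-1→2*; -2=-1→1
ply 7, O at 2 | -1=-1→1; -2=+1→0*
ply 8: 0 is terminal -1 (X); from 10 depth 11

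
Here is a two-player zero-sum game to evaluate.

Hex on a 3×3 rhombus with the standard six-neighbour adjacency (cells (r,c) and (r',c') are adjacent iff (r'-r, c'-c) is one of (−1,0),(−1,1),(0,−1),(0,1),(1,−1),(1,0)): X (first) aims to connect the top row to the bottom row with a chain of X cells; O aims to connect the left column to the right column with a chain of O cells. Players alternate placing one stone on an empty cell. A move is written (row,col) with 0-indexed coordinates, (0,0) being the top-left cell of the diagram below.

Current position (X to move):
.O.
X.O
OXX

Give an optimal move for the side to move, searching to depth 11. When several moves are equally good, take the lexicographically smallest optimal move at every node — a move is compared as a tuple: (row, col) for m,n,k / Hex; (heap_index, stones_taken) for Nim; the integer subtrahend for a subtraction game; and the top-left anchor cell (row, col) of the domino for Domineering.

[.O./X.O/OXX] X move#1: (0,0):-1/XO./X.O/OXX, (0,2):-1/.OX/X.O/OXX, (1,1):+1/.O./XXO/OXX*
[.O./XXO/OXX] O move#2: (0,0):-1/OO./XXO/OXX*, (0,2):-1/.OO/XXO/OXX
[OO./XXO/OXX] X move#3: (0,2):+1/OOX/XXO/OXX*
[OOX/XXO/OXX] end (terminal -1, O#4); searched .O./X.O/OXX to 11

X's best at [.O./X.O/OXX]: (1,1)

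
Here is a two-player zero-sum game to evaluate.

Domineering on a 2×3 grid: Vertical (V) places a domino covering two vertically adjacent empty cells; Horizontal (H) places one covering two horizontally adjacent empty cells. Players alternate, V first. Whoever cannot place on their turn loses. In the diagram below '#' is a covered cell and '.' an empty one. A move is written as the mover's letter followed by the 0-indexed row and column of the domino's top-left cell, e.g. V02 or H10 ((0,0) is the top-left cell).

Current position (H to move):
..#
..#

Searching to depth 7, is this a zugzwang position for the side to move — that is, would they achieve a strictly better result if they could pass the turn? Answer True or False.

[..#/..#] H move#1: H00:+1/###/..#*, H10:+1/..#/###
[###/..#] end (terminal -1, V#2); searched ..#/..# to 7
if H skipped the turn, V would face:
~ [..#/..#] V move#1: V00:+1/#.#/#.#*, V01:+1/.##/.##
~ [#.#/#.#] end (terminal -1, H#2); searched ..#/..# to 7
compare (H): move=+1 vs pass=-1

zugzwang(..#/..#, H) = False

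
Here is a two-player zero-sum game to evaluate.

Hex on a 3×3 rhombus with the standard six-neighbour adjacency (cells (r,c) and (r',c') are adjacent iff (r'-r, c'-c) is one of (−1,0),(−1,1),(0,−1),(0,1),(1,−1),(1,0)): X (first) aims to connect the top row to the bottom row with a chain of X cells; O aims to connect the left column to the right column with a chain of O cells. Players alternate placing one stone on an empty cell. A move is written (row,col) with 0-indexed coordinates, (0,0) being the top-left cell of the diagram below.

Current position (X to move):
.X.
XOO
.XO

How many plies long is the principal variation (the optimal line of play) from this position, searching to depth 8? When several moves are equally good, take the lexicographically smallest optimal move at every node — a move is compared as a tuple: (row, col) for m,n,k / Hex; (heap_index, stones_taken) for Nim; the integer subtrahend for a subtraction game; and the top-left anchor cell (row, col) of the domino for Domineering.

PV length from [.X./XOO/.XO]: 1 ply

ply 1, X at .X./XOO/.XO | (0,0)=-1→XX./XOO/.XO; (0,2)=-1→.XX/XOO/.XO; (2,0)=+1→.X./XOO/XXO*
ply 2: .X./XOO/XXO is terminal -1 (O); from .X./XOO/.XO depth 8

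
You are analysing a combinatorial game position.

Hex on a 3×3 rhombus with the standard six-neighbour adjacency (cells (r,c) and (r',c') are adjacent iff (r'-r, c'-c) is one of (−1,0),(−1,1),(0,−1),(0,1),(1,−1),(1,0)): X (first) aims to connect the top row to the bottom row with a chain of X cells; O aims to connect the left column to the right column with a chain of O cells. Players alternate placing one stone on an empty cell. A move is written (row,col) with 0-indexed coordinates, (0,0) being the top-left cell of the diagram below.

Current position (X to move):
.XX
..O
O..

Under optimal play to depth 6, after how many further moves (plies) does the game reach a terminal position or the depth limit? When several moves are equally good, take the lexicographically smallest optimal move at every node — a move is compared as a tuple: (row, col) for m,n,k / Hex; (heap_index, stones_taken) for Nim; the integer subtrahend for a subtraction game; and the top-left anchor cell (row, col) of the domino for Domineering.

[.XX/..O/O..] X move#1: (0,0):-1/XXX/..O/O..*, (1,0):-1/.XX/X.O/O.., (1,1):-1/.XX/.XO/O.., (2,1):-1/.XX/..O/OX., (2,2):-1/.XX/..O/O.X
[XXX/..O/O..] O move#2: (1,0):+1/XXX/O.O/O..*, (1,1):+1/XXX/.OO/O.., (2,1):+1/XXX/..O/OO., (2,2):+1/XXX/..O/O.O
[XXX/O.O/O..] X move#3: (1,1):-1/XXX/OXO/O..*, (2,1):-1/XXX/O.O/OX., (2,2):-1/XXX/O.O/O.X
[XXX/OXO/O..] O move#4: (2,1):+1/XXX/OXO/OO.*, (2,2):-1/XXX/OXO/O.O
[XXX/OXO/OO.] end (terminal -1, X#5); searched .XX/..O/O.. to 6

PV length from [.XX/..O/O..]: 4 plies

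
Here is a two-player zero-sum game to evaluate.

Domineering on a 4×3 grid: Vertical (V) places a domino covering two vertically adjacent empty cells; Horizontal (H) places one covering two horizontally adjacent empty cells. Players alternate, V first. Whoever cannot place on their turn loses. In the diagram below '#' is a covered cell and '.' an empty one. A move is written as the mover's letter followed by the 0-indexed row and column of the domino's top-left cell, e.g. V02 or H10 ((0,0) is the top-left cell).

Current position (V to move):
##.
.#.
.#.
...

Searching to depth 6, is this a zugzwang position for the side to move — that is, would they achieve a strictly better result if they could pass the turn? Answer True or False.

p1 V@[##./.#./.#./...]: V02[###/.##/.#./...]+1* V10[##./##./##./...]+1 V12[##./.##/.##/...]+1 V20[##./.#./##./#..]+1 V22[##./.#./.##/..#]+1
p2 H@[###/.##/.#./...]: H30[###/.##/.#./##.]-1* H31[###/.##/.#./.##]-1
p3 V@[###/.##/.#./##.]: V10[###/###/##./##.]+1* V22[###/.##/.##/###]+1
p4 H@[###/###/##./##.] terminal -1; root [##./.#./.#./...] d6
if V skipped the turn, H would face:
~ p1 H@[##./.#./.#./...]: H30[##./.#./.#./##.]-1* H31[##./.#./.#./.##]-1
~ p2 V@[##./.#./.#./##.]: V02[###/.##/.#./##.]+1* V10[##./##./##./##.]+1 V12[##./.##/.##/##.]+1 V22[##./.#./.##/###]+1
~ p3 H@[###/.##/.#./##.] terminal -1; root [##./.#./.#./...] d6
compare (V): move=+1 vs pass=+1

zugzwang(##./.#./.#./..., V) = False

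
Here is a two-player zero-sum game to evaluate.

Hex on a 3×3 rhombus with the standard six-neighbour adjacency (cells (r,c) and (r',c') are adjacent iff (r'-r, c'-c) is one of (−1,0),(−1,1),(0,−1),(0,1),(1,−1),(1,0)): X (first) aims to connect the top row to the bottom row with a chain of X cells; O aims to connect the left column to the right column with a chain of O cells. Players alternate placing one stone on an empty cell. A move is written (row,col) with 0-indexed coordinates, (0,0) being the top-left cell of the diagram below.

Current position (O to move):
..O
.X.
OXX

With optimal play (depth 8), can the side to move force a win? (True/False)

p1 O@[..O/.X./OXX]: (0,0)[O.O/.X./OXX]-1 (0,1)[.OO/.X./OXX]+1* (1,0)[..O/OX./OXX]-1 (1,2)[..O/.XO/OXX]-1
p2 X@[.OO/.X./OXX]: (0,0)[XOO/.X./OXX]-1* (1,0)[.OO/XX./OXX]-1 (1,2)[.OO/.XX/OXX]-1
p3 O@[XOO/.X./OXX]: (1,0)[XOO/OX./OXX]+1* (1,2)[XOO/.XO/OXX]-1
p4 X@[XOO/OX./OXX] terminal -1; root [..O/.X./OXX] d8

O winning at [..O/.X./OXX]: True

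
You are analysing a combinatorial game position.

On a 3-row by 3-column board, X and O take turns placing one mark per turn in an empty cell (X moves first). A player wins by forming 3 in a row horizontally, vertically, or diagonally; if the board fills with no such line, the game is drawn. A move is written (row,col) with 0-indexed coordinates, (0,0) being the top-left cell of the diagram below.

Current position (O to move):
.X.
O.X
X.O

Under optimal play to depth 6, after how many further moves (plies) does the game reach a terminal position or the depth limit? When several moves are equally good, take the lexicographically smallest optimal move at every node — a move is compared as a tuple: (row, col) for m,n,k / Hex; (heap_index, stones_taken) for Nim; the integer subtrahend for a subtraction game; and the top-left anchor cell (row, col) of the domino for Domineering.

[.X./O.X/X.O] O move#1: (0,0):-1/OX./O.X/X.O, (0,2):+0/.XO/O.X/X.O*, (1,1):+0/.X./OOX/X.O, (2,1):-1/.X./O.X/XOO
[.XO/O.X/X.O] X move#2: (0,0):+0/XXO/O.X/X.O*, (1,1):+0/.XO/OXX/X.O, (2,1):+0/.XO/O.X/XXO
[XXO/O.X/X.O] O move#3: (1,1):+0/XXO/OOX/X.O*, (2,1):+0/XXO/O.X/XOO
[XXO/OOX/X.O] X move#4: (2,1):+0/XXO/OOX/XXO*
[XXO/OOX/XXO] end (terminal +0, O#5); searched .X./O.X/X.O to 6

PV length from [.X./O.X/X.O]: 4 plies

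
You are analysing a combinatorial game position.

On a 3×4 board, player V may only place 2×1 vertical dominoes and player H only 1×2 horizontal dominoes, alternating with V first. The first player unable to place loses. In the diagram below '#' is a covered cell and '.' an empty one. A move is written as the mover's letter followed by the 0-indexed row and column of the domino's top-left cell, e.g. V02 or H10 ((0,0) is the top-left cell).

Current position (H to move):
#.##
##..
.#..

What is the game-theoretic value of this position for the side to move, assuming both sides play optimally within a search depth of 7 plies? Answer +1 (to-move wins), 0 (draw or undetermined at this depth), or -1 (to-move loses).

[#.##/##../.#..] H move#1: H12:+1/#.##/####/.#..*, H22:+1/#.##/##../.###
[#.##/####/.#..] end (terminal -1, V#2); searched #.##/##../.#.. to 7

value(#.##/##../.#.., H) = +1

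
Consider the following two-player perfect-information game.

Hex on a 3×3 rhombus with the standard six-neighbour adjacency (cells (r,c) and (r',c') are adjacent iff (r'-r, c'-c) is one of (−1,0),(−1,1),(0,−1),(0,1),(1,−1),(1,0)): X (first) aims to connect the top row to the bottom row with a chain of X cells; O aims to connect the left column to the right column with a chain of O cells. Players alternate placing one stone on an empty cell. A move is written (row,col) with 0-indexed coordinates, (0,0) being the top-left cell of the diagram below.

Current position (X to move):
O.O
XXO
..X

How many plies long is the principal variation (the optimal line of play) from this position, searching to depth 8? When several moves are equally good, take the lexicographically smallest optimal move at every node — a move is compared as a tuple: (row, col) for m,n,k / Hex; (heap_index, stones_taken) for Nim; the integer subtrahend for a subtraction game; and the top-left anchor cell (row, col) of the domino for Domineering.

ply 1, X at O.O/XXO/..X | (0,1)=+1→OXO/XXO/..X*; (2,0)=-1→O.O/XXO/X.X; (2,1)=-1→O.O/XXO/.XX
ply 2, O at OXO/XXO/..X | (2,0)=-1→OXO/XXO/O.X*; (2,1)=-1→OXO/XXO/.OX
ply 3, X at OXO/XXO/O.X | (2,1)=+1→OXO/XXO/OXX*
ply 4: OXO/XXO/OXX is terminal -1 (O); from O.O/XXO/..X depth 8

PV length from [O.O/XXO/..X]: 3 plies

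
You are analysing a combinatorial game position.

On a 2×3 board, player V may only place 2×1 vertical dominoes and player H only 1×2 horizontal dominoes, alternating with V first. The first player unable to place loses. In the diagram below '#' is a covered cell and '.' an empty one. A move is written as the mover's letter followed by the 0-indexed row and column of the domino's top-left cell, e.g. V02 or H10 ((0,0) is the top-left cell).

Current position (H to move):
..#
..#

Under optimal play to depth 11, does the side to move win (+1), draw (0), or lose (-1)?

value(..#/..#, H) = +1

ply 1, H at ..#/..# | H00=+1→###/..#*; H10=+1→..#/###
ply 2: ###/..# is terminal -1 (V); from ..#/..# depth 11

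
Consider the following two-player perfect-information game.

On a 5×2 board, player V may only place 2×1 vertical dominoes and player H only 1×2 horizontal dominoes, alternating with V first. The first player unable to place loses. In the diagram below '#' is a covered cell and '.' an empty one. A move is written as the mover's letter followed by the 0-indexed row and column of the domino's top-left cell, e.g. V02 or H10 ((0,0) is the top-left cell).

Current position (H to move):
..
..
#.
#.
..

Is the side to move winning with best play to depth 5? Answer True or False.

H winning at [../../#./#./..]: True

ply 1, H at ../../#./#./.. | H00=+1→##/../#./#./..*; H10=+1→../##/#./#./..; H40=-1→../../#./#./##
ply 2, V at ##/../#./#./.. | V11=-1→##/.#/##/#./..*; V21=-1→##/../##/##/..; V31=-1→##/../#./##/.#
ply 3, H at ##/.#/##/#./.. | H40=+1→##/.#/##/#./##*
ply 4: ##/.#/##/#./## is terminal -1 (V); from ../../#./#./.. depth 5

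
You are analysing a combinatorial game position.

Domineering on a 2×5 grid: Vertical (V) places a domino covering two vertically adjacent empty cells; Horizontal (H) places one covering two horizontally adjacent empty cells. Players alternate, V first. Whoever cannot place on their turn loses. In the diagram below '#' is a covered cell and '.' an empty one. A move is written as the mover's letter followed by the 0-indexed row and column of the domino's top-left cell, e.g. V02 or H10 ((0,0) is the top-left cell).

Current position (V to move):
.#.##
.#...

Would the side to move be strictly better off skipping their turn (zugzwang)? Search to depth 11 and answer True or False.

[.#.##/.#...] V move#1: V00:-1/##.##/##..., V02:+1/.####/.##..*
[.####/.##..] H move#2: H13:-1/.####/.####*
[.####/.####] V move#3: V00:+1/#####/#####*
[#####/#####] end (terminal -1, H#4); searched .#.##/.#... to 11
suppose V passes — search the same position with H to move:
pass> [.#.##/.#...] H move#1: H12:-1/.#.##/.###.*, H13:-1/.#.##/.#.##
pass> [.#.##/.###.] V move#2: V00:+1/##.##/####.*
pass> [##.##/####.] end (terminal -1, H#3); searched .#.##/.#... to 11
for V: play +1, pass +1

zugzwang(.#.##/.#..., V) = False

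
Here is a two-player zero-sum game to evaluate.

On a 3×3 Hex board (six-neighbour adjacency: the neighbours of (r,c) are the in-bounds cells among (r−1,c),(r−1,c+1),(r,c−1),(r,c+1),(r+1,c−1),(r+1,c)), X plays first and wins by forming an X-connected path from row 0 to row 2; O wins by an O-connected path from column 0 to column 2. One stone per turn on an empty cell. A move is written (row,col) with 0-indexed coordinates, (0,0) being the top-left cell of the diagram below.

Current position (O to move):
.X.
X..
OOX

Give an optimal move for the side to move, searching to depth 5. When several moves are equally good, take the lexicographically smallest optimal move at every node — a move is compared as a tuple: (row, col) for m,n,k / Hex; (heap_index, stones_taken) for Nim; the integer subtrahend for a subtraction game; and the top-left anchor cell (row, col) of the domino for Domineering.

O's best at [.X./X../OOX]: (0,2)

ply 1, O at .X./X../OOX | (0,0)=-1→OX./X../OOX; (0,2)=+1→.XO/X../OOX*; (1,1)=+1→.X./XO./OOX; (1,2)=+1→.X./X.O/OOX
ply 2, X at .XO/X../OOX | (0,0)=-1→XXO/X../OOX*; (1,1)=-1→.XO/XX./OOX; (1,2)=-1→.XO/X.X/OOX
ply 3, O at XXO/X../OOX | (1,1)=+1→XXO/XO./OOX*; (1,2)=+1→XXO/X.O/OOX
ply 4: XXO/XO./OOX is terminal -1 (X); from .X./X../OOX depth 5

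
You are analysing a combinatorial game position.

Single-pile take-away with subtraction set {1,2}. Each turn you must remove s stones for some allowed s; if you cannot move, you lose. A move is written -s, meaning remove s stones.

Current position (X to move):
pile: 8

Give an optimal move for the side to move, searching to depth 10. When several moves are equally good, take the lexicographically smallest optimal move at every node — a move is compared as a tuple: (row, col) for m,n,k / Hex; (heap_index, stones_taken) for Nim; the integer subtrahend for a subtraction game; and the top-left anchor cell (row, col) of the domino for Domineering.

p1 X@[8]: -1[7]-1 -2[6]+1*
p2 O@[6]: -1[5]-1* -2[4]-1
p3 X@[5]: -1[4]-1 -2[3]+1*
p4 O@[3]: -1[2]-1* -2[1]-1
p5 X@[2]: -1[1]-1 -2[0]+1*
p6 O@[0] terminal -1; root [8] d10

X's best at [8]: -2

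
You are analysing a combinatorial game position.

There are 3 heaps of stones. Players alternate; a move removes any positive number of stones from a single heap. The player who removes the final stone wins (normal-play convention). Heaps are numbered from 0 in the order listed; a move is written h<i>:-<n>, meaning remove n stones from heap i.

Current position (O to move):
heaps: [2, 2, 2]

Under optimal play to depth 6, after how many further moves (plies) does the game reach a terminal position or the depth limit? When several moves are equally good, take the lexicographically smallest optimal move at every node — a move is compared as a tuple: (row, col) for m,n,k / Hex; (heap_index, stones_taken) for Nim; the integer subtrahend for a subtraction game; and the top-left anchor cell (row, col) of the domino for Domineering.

PV length from [(2,2,2)]: 5 plies

p1 O@[(2,2,2)]: h0:-1[(1,2,2)]-1 h0:-2[(0,2,2)]+1* h1:-1[(2,1,2)]-1 h1:-2[(2,0,2)]+1 h2:-1[(2,2,1)]-1 h2:-2[(2,2,0)]+1
p2 X@[(0,2,2)]: h1:-1[(0,1,2)]-1* h1:-2[(0,0,2)]-1 h2:-1[(0,2,1)]-1 h2:-2[(0,2,0)]-1
p3 O@[(0,1,2)]: h1:-1[(0,0,2)]-1 h2:-1[(0,1,1)]+1* h2:-2[(0,1,0)]-1
p4 X@[(0,1,1)]: h1:-1[(0,0,1)]-1* h2:-1[(0,1,0)]-1
p5 O@[(0,0,1)]: h2:-1[(0,0,0)]+1*
p6 X@[(0,0,0)] terminal -1; root [(2,2,2)] d6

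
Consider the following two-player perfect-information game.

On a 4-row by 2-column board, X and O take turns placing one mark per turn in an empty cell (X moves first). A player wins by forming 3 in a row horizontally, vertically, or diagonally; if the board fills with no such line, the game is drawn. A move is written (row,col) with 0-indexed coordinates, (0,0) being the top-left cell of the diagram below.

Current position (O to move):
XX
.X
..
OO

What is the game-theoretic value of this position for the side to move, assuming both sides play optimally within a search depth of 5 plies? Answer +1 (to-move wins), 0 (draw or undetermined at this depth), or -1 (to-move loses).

value(XX/.X/../OO, O) = 0

p1 O@[XX/.X/../OO]: (1,0)[XX/OX/../OO]-1 (2,0)[XX/.X/O./OO]-1 (2,1)[XX/.X/.O/OO]+0*
p2 X@[XX/.X/.O/OO]: (1,0)[XX/XX/.O/OO]+0* (2,0)[XX/.X/XO/OO]+0
p3 O@[XX/XX/.O/OO]: (2,0)[XX/XX/OO/OO]+0*
p4 X@[XX/XX/OO/OO] terminal +0; root [XX/.X/../OO] d5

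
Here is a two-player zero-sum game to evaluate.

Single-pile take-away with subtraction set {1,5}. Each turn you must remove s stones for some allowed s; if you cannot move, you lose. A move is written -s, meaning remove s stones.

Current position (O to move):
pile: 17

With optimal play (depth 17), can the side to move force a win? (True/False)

O winning at [17]: True

[17] O move#1: -1:+1/16*, -5:+1/12
[16] X move#2: -1:-1/15*, -5:-1/11
[15] O move#3: -1:+1/14*, -5:+1/10
[14] X move#4: -1:-1/13*, -5:-1/9
[13] O move#5: -1:+1/12*, -5:+1/8
[12] X move#6: -1:-1/11*, -5:-1/7
[11] O move#7: -1:+1/10*, -5:+1/6
[10] X move#8: -1:-1/9*, -5:-1/5
[9] O move#9: -1:+1/8*, -5:+1/4
[8] X move#10: -1:-1/7*, -5:-1/3
[7] O move#11: -1:+1/6*, -5:+1/2
[6] X move#12: -1:-1/5*, -5:-1/1
[5] O move#13: -1:+1/4*, -5:+1/0
[4] X move#14: -1:-1/3*
[3] O move#15: -1:+1/2*
[2] X move#16: -1:-1/1*
[1] O move#17: -1:+1/0*
[0] end (terminal -1, X#18); searched 17 to 17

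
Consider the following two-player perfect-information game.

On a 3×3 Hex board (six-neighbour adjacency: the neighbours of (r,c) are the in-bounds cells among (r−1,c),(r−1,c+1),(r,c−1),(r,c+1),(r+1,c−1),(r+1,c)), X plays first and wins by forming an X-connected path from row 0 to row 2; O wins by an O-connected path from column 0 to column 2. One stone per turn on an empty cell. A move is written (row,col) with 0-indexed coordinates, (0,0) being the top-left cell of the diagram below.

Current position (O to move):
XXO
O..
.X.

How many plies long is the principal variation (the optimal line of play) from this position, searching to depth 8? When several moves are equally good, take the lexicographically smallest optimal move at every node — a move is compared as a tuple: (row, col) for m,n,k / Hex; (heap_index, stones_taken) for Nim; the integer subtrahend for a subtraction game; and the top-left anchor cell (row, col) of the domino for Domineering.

[XXO/O../.X.] O move#1: (1,1):+1/XXO/OO./.X.*, (1,2):-1/XXO/O.O/.X., (2,0):-1/XXO/O../OX., (2,2):-1/XXO/O../.XO
[XXO/OO./.X.] end (terminal -1, X#2); searched XXO/O../.X. to 8

PV length from [XXO/O../.X.]: 1 ply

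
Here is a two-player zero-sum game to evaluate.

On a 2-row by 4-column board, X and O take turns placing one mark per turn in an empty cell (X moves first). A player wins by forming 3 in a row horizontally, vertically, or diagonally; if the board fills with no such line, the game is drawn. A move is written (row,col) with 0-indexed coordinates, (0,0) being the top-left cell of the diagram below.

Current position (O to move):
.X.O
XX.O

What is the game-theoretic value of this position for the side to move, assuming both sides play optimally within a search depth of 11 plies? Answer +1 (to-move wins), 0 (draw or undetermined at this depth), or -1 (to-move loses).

value(.X.O/XX.O, O) = 0

ply 1, O at .X.O/XX.O | (0,0)=-1→OX.O/XX.O; (0,2)=-1→.XOO/XX.O; (1,2)=+0→.X.O/XXOO*
ply 2, X at .X.O/XXOO | (0,0)=+0→XX.O/XXOO*; (0,2)=+0→.XXO/XXOO
ply 3, O at XX.O/XXOO | (0,2)=+0→XXOO/XXOO*
ply 4: XXOO/XXOO is terminal +0 (X); from .X.O/XX.O depth 11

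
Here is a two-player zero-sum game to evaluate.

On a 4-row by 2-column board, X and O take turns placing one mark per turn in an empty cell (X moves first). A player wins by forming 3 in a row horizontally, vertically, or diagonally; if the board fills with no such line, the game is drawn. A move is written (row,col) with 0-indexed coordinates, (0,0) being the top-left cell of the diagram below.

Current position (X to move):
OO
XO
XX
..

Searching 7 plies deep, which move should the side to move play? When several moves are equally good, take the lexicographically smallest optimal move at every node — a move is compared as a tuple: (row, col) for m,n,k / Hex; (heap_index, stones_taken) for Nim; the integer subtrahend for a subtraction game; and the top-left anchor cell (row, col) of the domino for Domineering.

p1 X@[OO/XO/XX/..]: (3,0)[OO/XO/XX/X.]+1* (3,1)[OO/XO/XX/.X]+0
p2 O@[OO/XO/XX/X.] terminal -1; root [OO/XO/XX/..] d7

X's best at [OO/XO/XX/..]: (3,0)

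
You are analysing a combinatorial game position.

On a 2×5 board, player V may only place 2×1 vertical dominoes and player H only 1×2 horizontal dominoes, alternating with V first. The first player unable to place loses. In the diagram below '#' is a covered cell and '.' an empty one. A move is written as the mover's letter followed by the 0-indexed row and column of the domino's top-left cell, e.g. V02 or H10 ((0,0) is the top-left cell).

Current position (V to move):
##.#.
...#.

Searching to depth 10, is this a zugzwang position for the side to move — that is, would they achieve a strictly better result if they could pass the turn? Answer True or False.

zugzwang(##.#./...#., V) = False

[##.#./...#.] V move#1: V02:+1/####./..##.*, V04:-1/##.##/...##
[####./..##.] H move#2: H10:-1/####./####.*
[####./####.] V move#3: V04:+1/#####/#####*
[#####/#####] end (terminal -1, H#4); searched ##.#./...#. to 10
suppose V passes — search the same position with H to move:
pass> [##.#./...#.] H move#1: H10:-1/##.#./##.#.*, H11:-1/##.#./.###.
pass> [##.#./##.#.] V move#2: V02:+1/####./####.*, V04:+1/##.##/##.##
pass> [####./####.] end (terminal -1, H#3); searched ##.#./...#. to 10
for V: play +1, pass +1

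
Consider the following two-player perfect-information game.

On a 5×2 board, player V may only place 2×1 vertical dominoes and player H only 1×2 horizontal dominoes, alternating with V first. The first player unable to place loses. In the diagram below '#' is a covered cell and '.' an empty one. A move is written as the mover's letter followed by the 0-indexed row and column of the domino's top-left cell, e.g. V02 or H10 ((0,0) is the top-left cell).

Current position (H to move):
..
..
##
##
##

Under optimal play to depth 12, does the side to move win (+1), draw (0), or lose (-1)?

value(../../##/##/##, H) = +1

p1 H@[../../##/##/##]: H00[##/../##/##/##]+1* H10[../##/##/##/##]+1
p2 V@[##/../##/##/##] terminal -1; root [../../##/##/##] d12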